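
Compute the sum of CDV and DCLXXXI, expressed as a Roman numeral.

CDV = 405
DCLXXXI = 681
405 + 681 = 1086

MLXXXVI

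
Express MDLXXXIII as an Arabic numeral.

MDLXXXIII: M=1000, D=500, L=50, X=10, X=10, X=10, I=1, I=1, I=1
1000 + 500 + 50 + 10 + 10 + 10 + 1 + 1 + 1 = 1583

1583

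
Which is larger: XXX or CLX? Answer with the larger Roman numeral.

XXX = 30
CLX = 160
160 is larger

CLX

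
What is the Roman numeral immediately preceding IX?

IX = 9; previous is 8

VIII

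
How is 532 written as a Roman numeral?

Convert 532 to Roman numerals:
  532 contains 1×500 (D)
  32 contains 3×10 (XXX)
  2 contains 2×1 (II)

DXXXII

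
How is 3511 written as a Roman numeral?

Convert 3511 to Roman numerals:
  3511 contains 3×1000 (MMM)
  511 contains 1×500 (D)
  11 contains 1×10 (X)
  1 contains 1×1 (I)

MMMDXI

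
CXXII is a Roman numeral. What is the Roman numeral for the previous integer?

CXXII = 122; previous is 121

CXXI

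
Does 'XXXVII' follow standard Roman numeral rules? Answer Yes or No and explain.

'XXXVII': Check the rules: uses only the symbols I, V, X, L, C, D, M; no symbol is repeated more than three times in a row; V, L and D each appear at most once; no smaller symbol precedes a larger one (values never increase from left to right). Value: X (10) + X (10) + X (10) + V (5) + I (1) + I (1) = 37. So it is a valid standard Roman numeral.

Yes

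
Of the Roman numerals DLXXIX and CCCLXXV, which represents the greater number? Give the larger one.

DLXXIX = 579
CCCLXXV = 375
579 is larger

DLXXIX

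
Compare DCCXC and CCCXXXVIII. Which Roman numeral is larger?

DCCXC = 790
CCCXXXVIII = 338
790 is larger

DCCXC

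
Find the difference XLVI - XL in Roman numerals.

XLVI = 46
XL = 40
46 - 40 = 6

VI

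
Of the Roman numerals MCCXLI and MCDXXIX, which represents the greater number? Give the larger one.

MCCXLI = 1241
MCDXXIX = 1429
1429 is larger

MCDXXIX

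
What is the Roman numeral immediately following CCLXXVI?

CCLXXVI = 276; next is 277

CCLXXVII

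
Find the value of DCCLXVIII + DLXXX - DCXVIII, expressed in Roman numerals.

DCCLXVIII = 768, DLXXX = 580, DCXVIII = 618
768 + 580 = 1348
1348 - 618 = 730

DCCXXX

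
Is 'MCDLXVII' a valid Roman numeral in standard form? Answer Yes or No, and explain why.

'MCDLXVII': Check the rules: uses only the symbols I, V, X, L, C, D, M; no symbol is repeated more than three times in a row; V, L and D each appear at most once; the only place a smaller symbol precedes a larger one is the allowed subtractive pair CD, the symbol right after such a pair (if any) is smaller than the pair's first symbol, and otherwise the values never increase from left to right. Value: M (1000) + CD (400) + L (50) + X (10) + V (5) + I (1) + I (1) = 1467. So it is a valid standard Roman numeral.

Yes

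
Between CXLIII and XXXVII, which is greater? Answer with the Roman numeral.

CXLIII = 143
XXXVII = 37
143 is larger

CXLIII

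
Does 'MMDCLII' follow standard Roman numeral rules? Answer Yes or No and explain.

'MMDCLII': Check the rules: uses only the symbols I, V, X, L, C, D, M; no symbol is repeated more than three times in a row; V, L and D each appear at most once; no smaller symbol precedes a larger one (values never increase from left to right). Value: M (1000) + M (1000) + D (500) + C (100) + L (50) + I (1) + I (1) = 2652. So it is a valid standard Roman numeral.

Yes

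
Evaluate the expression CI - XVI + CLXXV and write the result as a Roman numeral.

CI = 101, XVI = 16, CLXXV = 175
101 - 16 = 85
85 + 175 = 260

CCLX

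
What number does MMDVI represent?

MMDVI: M=1000, M=1000, D=500, V=5, I=1
1000 + 1000 + 500 + 5 + 1 = 2506

2506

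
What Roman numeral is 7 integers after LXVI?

LXVI = 66
66 + 7 = 73

LXXIII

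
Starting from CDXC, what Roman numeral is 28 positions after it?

CDXC = 490
490 + 28 = 518

DXVIII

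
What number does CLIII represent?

CLIII: C=100, L=50, I=1, I=1, I=1
100 + 50 + 1 + 1 + 1 = 153

153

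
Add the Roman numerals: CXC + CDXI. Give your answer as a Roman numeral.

CXC = 190
CDXI = 411
190 + 411 = 601

DCI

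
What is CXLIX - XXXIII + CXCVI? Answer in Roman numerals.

CXLIX = 149, XXXIII = 33, CXCVI = 196
149 - 33 = 116
116 + 196 = 312

CCCXII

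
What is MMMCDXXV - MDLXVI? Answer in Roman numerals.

MMMCDXXV = 3425
MDLXVI = 1566
3425 - 1566 = 1859

MDCCCLIX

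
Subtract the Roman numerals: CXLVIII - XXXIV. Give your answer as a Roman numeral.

CXLVIII = 148
XXXIV = 34
148 - 34 = 114

CXIV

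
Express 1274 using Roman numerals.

Convert 1274 to Roman numerals:
  1274 contains 1×1000 (M)
  274 contains 2×100 (CC)
  74 contains 1×50 (L)
  24 contains 2×10 (XX)
  4 contains 1×4 (IV)

MCCLXXIV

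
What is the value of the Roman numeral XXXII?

XXXII: X=10, X=10, X=10, I=1, I=1
10 + 10 + 10 + 1 + 1 = 32

32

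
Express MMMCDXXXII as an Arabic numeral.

MMMCDXXXII: M=1000, M=1000, M=1000, CD=400, X=10, X=10, X=10, I=1, I=1
1000 + 1000 + 1000 + 400 + 10 + 10 + 10 + 1 + 1 = 3432

3432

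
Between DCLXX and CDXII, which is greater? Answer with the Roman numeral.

DCLXX = 670
CDXII = 412
670 is larger

DCLXX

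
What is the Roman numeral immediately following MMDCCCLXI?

MMDCCCLXI = 2861, so the next integer is 2861 + 1 = 2862

MMDCCCLXII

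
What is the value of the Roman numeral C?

C: C=100

100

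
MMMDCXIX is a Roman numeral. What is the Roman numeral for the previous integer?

MMMDCXIX = 3619, so the previous integer is 3619 - 1 = 3618

MMMDCXVIII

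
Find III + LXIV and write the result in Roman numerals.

III = 3
LXIV = 64
3 + 64 = 67

LXVII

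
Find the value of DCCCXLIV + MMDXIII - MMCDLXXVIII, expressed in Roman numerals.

DCCCXLIV = 844, MMDXIII = 2513, MMCDLXXVIII = 2478
844 + 2513 = 3357
3357 - 2478 = 879

DCCCLXXIX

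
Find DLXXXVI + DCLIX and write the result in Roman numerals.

DLXXXVI = 586
DCLIX = 659
586 + 659 = 1245

MCCXLV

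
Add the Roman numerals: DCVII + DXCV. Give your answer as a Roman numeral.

DCVII = 607
DXCV = 595
607 + 595 = 1202

MCCII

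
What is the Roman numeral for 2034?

Convert 2034 to Roman numerals:
  2034 contains 2×1000 (MM)
  34 contains 3×10 (XXX)
  4 contains 1×4 (IV)

MMXXXIV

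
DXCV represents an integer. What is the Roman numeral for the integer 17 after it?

DXCV = 595
595 + 17 = 612

DCXII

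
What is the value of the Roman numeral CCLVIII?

CCLVIII: C=100, C=100, L=50, V=5, I=1, I=1, I=1
100 + 100 + 50 + 5 + 1 + 1 + 1 = 258

258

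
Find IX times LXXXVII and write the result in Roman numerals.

IX = 9
LXXXVII = 87
9 × 87 = 783

DCCLXXXIII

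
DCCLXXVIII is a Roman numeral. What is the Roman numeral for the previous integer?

DCCLXXVIII = 778; previous is 777

DCCLXXVII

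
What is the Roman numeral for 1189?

Convert 1189 to Roman numerals:
  1189 contains 1×1000 (M)
  189 contains 1×100 (C)
  89 contains 1×50 (L)
  39 contains 3×10 (XXX)
  9 contains 1×9 (IX)

MCLXXXIX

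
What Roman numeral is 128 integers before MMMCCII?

MMMCCII = 3202
3202 - 128 = 3074

MMMLXXIV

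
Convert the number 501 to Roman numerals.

Convert 501 to Roman numerals:
  501 contains 1×500 (D)
  1 contains 1×1 (I)

DI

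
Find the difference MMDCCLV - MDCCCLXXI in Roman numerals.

MMDCCLV = 2755
MDCCCLXXI = 1871
2755 - 1871 = 884

DCCCLXXXIV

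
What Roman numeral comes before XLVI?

XLVI = 46; previous is 45

XLV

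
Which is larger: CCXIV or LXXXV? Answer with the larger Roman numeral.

CCXIV = 214
LXXXV = 85
214 is larger

CCXIV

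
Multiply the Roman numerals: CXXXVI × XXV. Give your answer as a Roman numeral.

CXXXVI = 136
XXV = 25
136 × 25 = 3400

MMMCD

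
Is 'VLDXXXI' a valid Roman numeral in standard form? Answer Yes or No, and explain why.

'VLDXXXI': Invalid subtractive combination: VL

No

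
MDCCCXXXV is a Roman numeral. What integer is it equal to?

MDCCCXXXV: M=1000, D=500, C=100, C=100, C=100, X=10, X=10, X=10, V=5
1000 + 500 + 100 + 100 + 100 + 10 + 10 + 10 + 5 = 1835

1835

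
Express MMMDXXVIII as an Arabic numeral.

MMMDXXVIII: M=1000, M=1000, M=1000, D=500, X=10, X=10, V=5, I=1, I=1, I=1
1000 + 1000 + 1000 + 500 + 10 + 10 + 5 + 1 + 1 + 1 = 3528

3528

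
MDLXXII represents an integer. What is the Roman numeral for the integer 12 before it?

MDLXXII = 1572
1572 - 12 = 1560

MDLX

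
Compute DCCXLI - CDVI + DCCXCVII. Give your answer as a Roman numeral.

DCCXLI = 741, CDVI = 406, DCCXCVII = 797
741 - 406 = 335
335 + 797 = 1132

MCXXXII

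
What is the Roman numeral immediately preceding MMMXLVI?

MMMXLVI = 3046; previous is 3045

MMMXLV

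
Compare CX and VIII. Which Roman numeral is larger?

CX = 110
VIII = 8
110 is larger

CX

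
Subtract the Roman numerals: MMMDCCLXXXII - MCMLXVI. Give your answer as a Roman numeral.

MMMDCCLXXXII = 3782
MCMLXVI = 1966
3782 - 1966 = 1816

MDCCCXVI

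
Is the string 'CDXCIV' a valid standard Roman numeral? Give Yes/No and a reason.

'CDXCIV': Check the rules: uses only the symbols I, V, X, L, C, D, M; no symbol is repeated more than three times in a row; V, L and D each appear at most once; the only places a smaller symbol precedes a larger one are the allowed subtractive pairs CD, XC, IV, the symbol right after such a pair (if any) is smaller than the pair's first symbol, and otherwise the values never increase from left to right. Value: CD (400) + XC (90) + IV (4) = 494. So it is a valid standard Roman numeral.

Yes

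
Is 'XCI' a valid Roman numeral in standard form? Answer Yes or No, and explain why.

'XCI': Check the rules: uses only the symbols I, V, X, L, C, D, M; no symbol is repeated more than three times in a row; V, L and D each appear at most once; the only place a smaller symbol precedes a larger one is the allowed subtractive pair XC, the symbol right after such a pair (if any) is smaller than the pair's first symbol, and otherwise the values never increase from left to right. Value: XC (90) + I (1) = 91. So it is a valid standard Roman numeral.

Yes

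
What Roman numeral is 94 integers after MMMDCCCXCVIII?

MMMDCCCXCVIII = 3898
3898 + 94 = 3992

MMMCMXCII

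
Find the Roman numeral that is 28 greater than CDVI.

CDVI = 406
406 + 28 = 434

CDXXXIV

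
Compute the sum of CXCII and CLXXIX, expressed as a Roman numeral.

CXCII = 192
CLXXIX = 179
192 + 179 = 371

CCCLXXI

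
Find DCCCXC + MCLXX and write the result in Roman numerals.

DCCCXC = 890
MCLXX = 1170
890 + 1170 = 2060

MMLX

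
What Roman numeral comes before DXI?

DXI = 511, so the previous integer is 511 - 1 = 510

DX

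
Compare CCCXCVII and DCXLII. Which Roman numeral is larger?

CCCXCVII = 397
DCXLII = 642
642 is larger

DCXLII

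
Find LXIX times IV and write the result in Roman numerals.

LXIX = 69
IV = 4
69 × 4 = 276

CCLXXVI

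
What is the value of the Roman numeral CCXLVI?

CCXLVI: C=100, C=100, XL=40, V=5, I=1
100 + 100 + 40 + 5 + 1 = 246

246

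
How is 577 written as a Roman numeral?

Convert 577 to Roman numerals:
  577 contains 1×500 (D)
  77 contains 1×50 (L)
  27 contains 2×10 (XX)
  7 contains 1×5 (V)
  2 contains 2×1 (II)

DLXXVII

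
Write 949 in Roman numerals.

Convert 949 to Roman numerals:
  949 contains 1×900 (CM)
  49 contains 1×40 (XL)
  9 contains 1×9 (IX)

CMXLIX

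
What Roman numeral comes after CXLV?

CXLV = 145, so the next integer is 145 + 1 = 146

CXLVI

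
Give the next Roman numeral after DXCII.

DXCII = 592, so the next integer is 592 + 1 = 593

DXCIII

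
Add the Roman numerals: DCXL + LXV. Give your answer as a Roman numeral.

DCXL = 640
LXV = 65
640 + 65 = 705

DCCV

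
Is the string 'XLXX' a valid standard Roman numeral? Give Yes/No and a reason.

'XLXX': X cannot come right after the subtractive pair XL: once X is subtracted in XL, the next symbol must be smaller than X

No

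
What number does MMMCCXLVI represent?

MMMCCXLVI: M=1000, M=1000, M=1000, C=100, C=100, XL=40, V=5, I=1
1000 + 1000 + 1000 + 100 + 100 + 40 + 5 + 1 = 3246

3246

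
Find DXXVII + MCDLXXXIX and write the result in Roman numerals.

DXXVII = 527
MCDLXXXIX = 1489
527 + 1489 = 2016

MMXVI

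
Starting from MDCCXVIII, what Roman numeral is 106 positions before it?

MDCCXVIII = 1718
1718 - 106 = 1612

MDCXII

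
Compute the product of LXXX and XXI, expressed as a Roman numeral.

LXXX = 80
XXI = 21
80 × 21 = 1680

MDCLXXX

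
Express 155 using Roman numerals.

Convert 155 to Roman numerals:
  155 contains 1×100 (C)
  55 contains 1×50 (L)
  5 contains 1×5 (V)

CLV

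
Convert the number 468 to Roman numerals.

Convert 468 to Roman numerals:
  468 contains 1×400 (CD)
  68 contains 1×50 (L)
  18 contains 1×10 (X)
  8 contains 1×5 (V)
  3 contains 3×1 (III)

CDLXVIII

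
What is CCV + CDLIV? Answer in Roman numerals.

CCV = 205
CDLIV = 454
205 + 454 = 659

DCLIX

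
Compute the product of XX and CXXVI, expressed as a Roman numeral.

XX = 20
CXXVI = 126
20 × 126 = 2520

MMDXX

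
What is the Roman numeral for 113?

Convert 113 to Roman numerals:
  113 contains 1×100 (C)
  13 contains 1×10 (X)
  3 contains 3×1 (III)

CXIII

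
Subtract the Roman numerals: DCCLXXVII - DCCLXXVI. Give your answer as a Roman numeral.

DCCLXXVII = 777
DCCLXXVI = 776
777 - 776 = 1

I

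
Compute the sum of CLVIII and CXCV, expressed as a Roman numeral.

CLVIII = 158
CXCV = 195
158 + 195 = 353

CCCLIII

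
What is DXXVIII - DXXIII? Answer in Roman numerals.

DXXVIII = 528
DXXIII = 523
528 - 523 = 5

V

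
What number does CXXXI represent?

CXXXI: C=100, X=10, X=10, X=10, I=1
100 + 10 + 10 + 10 + 1 = 131

131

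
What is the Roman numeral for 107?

Convert 107 to Roman numerals:
  107 contains 1×100 (C)
  7 contains 1×5 (V)
  2 contains 2×1 (II)

CVII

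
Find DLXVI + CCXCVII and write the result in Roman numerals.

DLXVI = 566
CCXCVII = 297
566 + 297 = 863

DCCCLXIII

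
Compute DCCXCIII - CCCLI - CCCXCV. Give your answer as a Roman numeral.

DCCXCIII = 793, CCCLI = 351, CCCXCV = 395
793 - 351 = 442
442 - 395 = 47

XLVII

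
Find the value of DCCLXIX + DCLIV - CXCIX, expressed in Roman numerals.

DCCLXIX = 769, DCLIV = 654, CXCIX = 199
769 + 654 = 1423
1423 - 199 = 1224

MCCXXIV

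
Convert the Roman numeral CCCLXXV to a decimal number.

CCCLXXV: C=100, C=100, C=100, L=50, X=10, X=10, V=5
100 + 100 + 100 + 50 + 10 + 10 + 5 = 375

375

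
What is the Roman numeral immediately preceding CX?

CX = 110; previous is 109

CIX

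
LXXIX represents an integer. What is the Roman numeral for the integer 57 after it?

LXXIX = 79
79 + 57 = 136

CXXXVI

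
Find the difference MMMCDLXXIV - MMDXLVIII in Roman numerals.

MMMCDLXXIV = 3474
MMDXLVIII = 2548
3474 - 2548 = 926

CMXXVI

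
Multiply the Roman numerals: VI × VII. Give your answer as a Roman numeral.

VI = 6
VII = 7
6 × 7 = 42

XLII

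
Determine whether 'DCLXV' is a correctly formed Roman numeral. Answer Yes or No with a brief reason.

'DCLXV': Check the rules: uses only the symbols I, V, X, L, C, D, M; no symbol is repeated more than three times in a row; V, L and D each appear at most once; no smaller symbol precedes a larger one (values never increase from left to right). Value: D (500) + C (100) + L (50) + X (10) + V (5) = 665. So it is a valid standard Roman numeral.

Yes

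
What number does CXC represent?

CXC: C=100, XC=90
100 + 90 = 190

190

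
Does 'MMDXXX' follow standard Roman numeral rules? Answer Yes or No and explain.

'MMDXXX': Check the rules: uses only the symbols I, V, X, L, C, D, M; no symbol is repeated more than three times in a row; V, L and D each appear at most once; no smaller symbol precedes a larger one (values never increase from left to right). Value: M (1000) + M (1000) + D (500) + X (10) + X (10) + X (10) = 2530. So it is a valid standard Roman numeral.

Yes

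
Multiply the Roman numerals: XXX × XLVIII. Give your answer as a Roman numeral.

XXX = 30
XLVIII = 48
30 × 48 = 1440

MCDXL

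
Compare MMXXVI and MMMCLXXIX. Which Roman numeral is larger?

MMXXVI = 2026
MMMCLXXIX = 3179
3179 is larger

MMMCLXXIX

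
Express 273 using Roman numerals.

Convert 273 to Roman numerals:
  273 contains 2×100 (CC)
  73 contains 1×50 (L)
  23 contains 2×10 (XX)
  3 contains 3×1 (III)

CCLXXIII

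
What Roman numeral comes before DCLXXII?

DCLXXII = 672; previous is 671

DCLXXI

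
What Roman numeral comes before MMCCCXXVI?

MMCCCXXVI = 2326; previous is 2325

MMCCCXXV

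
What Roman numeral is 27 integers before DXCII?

DXCII = 592
592 - 27 = 565

DLXV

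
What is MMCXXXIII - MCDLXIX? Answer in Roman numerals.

MMCXXXIII = 2133
MCDLXIX = 1469
2133 - 1469 = 664

DCLXIV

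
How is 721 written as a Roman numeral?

Convert 721 to Roman numerals:
  721 contains 1×500 (D)
  221 contains 2×100 (CC)
  21 contains 2×10 (XX)
  1 contains 1×1 (I)

DCCXXI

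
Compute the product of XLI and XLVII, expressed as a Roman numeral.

XLI = 41
XLVII = 47
41 × 47 = 1927

MCMXXVII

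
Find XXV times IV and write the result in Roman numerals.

XXV = 25
IV = 4
25 × 4 = 100

C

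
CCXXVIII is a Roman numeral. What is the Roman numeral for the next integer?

CCXXVIII = 228, so the next integer is 228 + 1 = 229

CCXXIX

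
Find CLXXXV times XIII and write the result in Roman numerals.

CLXXXV = 185
XIII = 13
185 × 13 = 2405

MMCDV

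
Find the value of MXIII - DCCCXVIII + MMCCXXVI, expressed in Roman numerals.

MXIII = 1013, DCCCXVIII = 818, MMCCXXVI = 2226
1013 - 818 = 195
195 + 2226 = 2421

MMCDXXI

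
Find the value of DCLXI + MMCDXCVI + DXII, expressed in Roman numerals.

DCLXI = 661, MMCDXCVI = 2496, DXII = 512
661 + 2496 = 3157
3157 + 512 = 3669

MMMDCLXIX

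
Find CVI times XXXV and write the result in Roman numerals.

CVI = 106
XXXV = 35
106 × 35 = 3710

MMMDCCX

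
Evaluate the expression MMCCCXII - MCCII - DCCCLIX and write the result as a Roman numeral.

MMCCCXII = 2312, MCCII = 1202, DCCCLIX = 859
2312 - 1202 = 1110
1110 - 859 = 251

CCLI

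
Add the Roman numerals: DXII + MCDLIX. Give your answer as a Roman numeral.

DXII = 512
MCDLIX = 1459
512 + 1459 = 1971

MCMLXXI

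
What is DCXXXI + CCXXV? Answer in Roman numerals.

DCXXXI = 631
CCXXV = 225
631 + 225 = 856

DCCCLVI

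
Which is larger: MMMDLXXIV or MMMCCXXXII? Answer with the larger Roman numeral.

MMMDLXXIV = 3574
MMMCCXXXII = 3232
3574 is larger

MMMDLXXIV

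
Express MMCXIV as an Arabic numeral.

MMCXIV: M=1000, M=1000, C=100, X=10, IV=4
1000 + 1000 + 100 + 10 + 4 = 2114

2114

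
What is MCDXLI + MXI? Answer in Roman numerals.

MCDXLI = 1441
MXI = 1011
1441 + 1011 = 2452

MMCDLII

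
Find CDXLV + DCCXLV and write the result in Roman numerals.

CDXLV = 445
DCCXLV = 745
445 + 745 = 1190

MCXC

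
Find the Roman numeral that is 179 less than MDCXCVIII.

MDCXCVIII = 1698
1698 - 179 = 1519

MDXIX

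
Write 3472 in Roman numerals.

Convert 3472 to Roman numerals:
  3472 contains 3×1000 (MMM)
  472 contains 1×400 (CD)
  72 contains 1×50 (L)
  22 contains 2×10 (XX)
  2 contains 2×1 (II)

MMMCDLXXII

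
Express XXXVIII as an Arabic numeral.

XXXVIII: X=10, X=10, X=10, V=5, I=1, I=1, I=1
10 + 10 + 10 + 5 + 1 + 1 + 1 = 38

38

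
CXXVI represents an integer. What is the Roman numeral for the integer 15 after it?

CXXVI = 126
126 + 15 = 141

CXLI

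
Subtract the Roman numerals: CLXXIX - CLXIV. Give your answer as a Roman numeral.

CLXXIX = 179
CLXIV = 164
179 - 164 = 15

XV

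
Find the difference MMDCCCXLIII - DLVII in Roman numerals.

MMDCCCXLIII = 2843
DLVII = 557
2843 - 557 = 2286

MMCCLXXXVI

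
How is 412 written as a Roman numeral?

Convert 412 to Roman numerals:
  412 contains 1×400 (CD)
  12 contains 1×10 (X)
  2 contains 2×1 (II)

CDXII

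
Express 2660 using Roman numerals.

Convert 2660 to Roman numerals:
  2660 contains 2×1000 (MM)
  660 contains 1×500 (D)
  160 contains 1×100 (C)
  60 contains 1×50 (L)
  10 contains 1×10 (X)

MMDCLX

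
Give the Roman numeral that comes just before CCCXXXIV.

CCCXXXIV = 334, so the previous integer is 334 - 1 = 333

CCCXXXIII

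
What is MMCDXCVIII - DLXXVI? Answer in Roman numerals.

MMCDXCVIII = 2498
DLXXVI = 576
2498 - 576 = 1922

MCMXXII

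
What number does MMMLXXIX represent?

MMMLXXIX: M=1000, M=1000, M=1000, L=50, X=10, X=10, IX=9
1000 + 1000 + 1000 + 50 + 10 + 10 + 9 = 3079

3079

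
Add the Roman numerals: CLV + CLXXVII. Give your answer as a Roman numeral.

CLV = 155
CLXXVII = 177
155 + 177 = 332

CCCXXXII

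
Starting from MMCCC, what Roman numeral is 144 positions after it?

MMCCC = 2300
2300 + 144 = 2444

MMCDXLIV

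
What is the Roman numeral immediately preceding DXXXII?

DXXXII = 532; previous is 531

DXXXI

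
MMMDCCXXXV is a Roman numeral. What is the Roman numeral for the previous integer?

MMMDCCXXXV = 3735; previous is 3734

MMMDCCXXXIV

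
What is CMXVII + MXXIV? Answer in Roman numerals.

CMXVII = 917
MXXIV = 1024
917 + 1024 = 1941

MCMXLI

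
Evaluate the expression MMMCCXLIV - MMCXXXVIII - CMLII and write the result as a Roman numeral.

MMMCCXLIV = 3244, MMCXXXVIII = 2138, CMLII = 952
3244 - 2138 = 1106
1106 - 952 = 154

CLIV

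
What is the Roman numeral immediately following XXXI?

XXXI = 31, so the next integer is 31 + 1 = 32

XXXII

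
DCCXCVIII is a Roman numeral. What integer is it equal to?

DCCXCVIII: D=500, C=100, C=100, XC=90, V=5, I=1, I=1, I=1
500 + 100 + 100 + 90 + 5 + 1 + 1 + 1 = 798

798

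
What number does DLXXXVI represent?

DLXXXVI: D=500, L=50, X=10, X=10, X=10, V=5, I=1
500 + 50 + 10 + 10 + 10 + 5 + 1 = 586

586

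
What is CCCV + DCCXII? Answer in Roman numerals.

CCCV = 305
DCCXII = 712
305 + 712 = 1017

MXVII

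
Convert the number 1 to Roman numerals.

Convert 1 to Roman numerals:
  1 contains 1×1 (I)

I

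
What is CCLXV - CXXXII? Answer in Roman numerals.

CCLXV = 265
CXXXII = 132
265 - 132 = 133

CXXXIII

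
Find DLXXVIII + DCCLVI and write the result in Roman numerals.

DLXXVIII = 578
DCCLVI = 756
578 + 756 = 1334

MCCCXXXIV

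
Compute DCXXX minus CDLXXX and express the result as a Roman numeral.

DCXXX = 630
CDLXXX = 480
630 - 480 = 150

CL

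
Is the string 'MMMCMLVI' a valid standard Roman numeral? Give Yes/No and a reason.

'MMMCMLVI': Check the rules: uses only the symbols I, V, X, L, C, D, M; no symbol is repeated more than three times in a row; V, L and D each appear at most once; the only place a smaller symbol precedes a larger one is the allowed subtractive pair CM, the symbol right after such a pair (if any) is smaller than the pair's first symbol, and otherwise the values never increase from left to right. Value: M (1000) + M (1000) + M (1000) + CM (900) + L (50) + V (5) + I (1) = 3956. So it is a valid standard Roman numeral.

Yes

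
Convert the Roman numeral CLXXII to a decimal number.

CLXXII: C=100, L=50, X=10, X=10, I=1, I=1
100 + 50 + 10 + 10 + 1 + 1 = 172

172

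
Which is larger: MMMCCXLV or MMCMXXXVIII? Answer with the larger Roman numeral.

MMMCCXLV = 3245
MMCMXXXVIII = 2938
3245 is larger

MMMCCXLV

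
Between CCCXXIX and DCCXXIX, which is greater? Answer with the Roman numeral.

CCCXXIX = 329
DCCXXIX = 729
729 is larger

DCCXXIX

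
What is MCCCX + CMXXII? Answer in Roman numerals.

MCCCX = 1310
CMXXII = 922
1310 + 922 = 2232

MMCCXXXII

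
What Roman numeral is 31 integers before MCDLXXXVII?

MCDLXXXVII = 1487
1487 - 31 = 1456

MCDLVI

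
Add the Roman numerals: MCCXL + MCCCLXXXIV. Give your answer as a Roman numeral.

MCCXL = 1240
MCCCLXXXIV = 1384
1240 + 1384 = 2624

MMDCXXIV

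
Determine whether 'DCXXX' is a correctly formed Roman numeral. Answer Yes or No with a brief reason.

'DCXXX': Check the rules: uses only the symbols I, V, X, L, C, D, M; no symbol is repeated more than three times in a row; V, L and D each appear at most once; no smaller symbol precedes a larger one (values never increase from left to right). Value: D (500) + C (100) + X (10) + X (10) + X (10) = 630. So it is a valid standard Roman numeral.

Yes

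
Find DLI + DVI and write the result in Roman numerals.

DLI = 551
DVI = 506
551 + 506 = 1057

MLVII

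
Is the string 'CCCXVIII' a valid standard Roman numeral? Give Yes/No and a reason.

'CCCXVIII': Check the rules: uses only the symbols I, V, X, L, C, D, M; no symbol is repeated more than three times in a row; V, L and D each appear at most once; no smaller symbol precedes a larger one (values never increase from left to right). Value: C (100) + C (100) + C (100) + X (10) + V (5) + I (1) + I (1) + I (1) = 318. So it is a valid standard Roman numeral.

Yes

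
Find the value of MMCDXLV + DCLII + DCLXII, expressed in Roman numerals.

MMCDXLV = 2445, DCLII = 652, DCLXII = 662
2445 + 652 = 3097
3097 + 662 = 3759

MMMDCCLIX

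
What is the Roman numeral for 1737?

Convert 1737 to Roman numerals:
  1737 contains 1×1000 (M)
  737 contains 1×500 (D)
  237 contains 2×100 (CC)
  37 contains 3×10 (XXX)
  7 contains 1×5 (V)
  2 contains 2×1 (II)

MDCCXXXVII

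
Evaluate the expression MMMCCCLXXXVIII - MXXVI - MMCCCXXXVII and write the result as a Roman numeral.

MMMCCCLXXXVIII = 3388, MXXVI = 1026, MMCCCXXXVII = 2337
3388 - 1026 = 2362
2362 - 2337 = 25

XXV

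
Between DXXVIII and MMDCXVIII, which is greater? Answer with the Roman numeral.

DXXVIII = 528
MMDCXVIII = 2618
2618 is larger

MMDCXVIII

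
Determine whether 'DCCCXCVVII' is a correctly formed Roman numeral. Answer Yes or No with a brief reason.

'DCCCXCVVII': V should not appear more than once

No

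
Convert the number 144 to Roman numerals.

Convert 144 to Roman numerals:
  144 contains 1×100 (C)
  44 contains 1×40 (XL)
  4 contains 1×4 (IV)

CXLIV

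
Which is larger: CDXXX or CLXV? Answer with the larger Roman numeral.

CDXXX = 430
CLXV = 165
430 is larger

CDXXX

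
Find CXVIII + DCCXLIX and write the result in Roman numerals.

CXVIII = 118
DCCXLIX = 749
118 + 749 = 867

DCCCLXVII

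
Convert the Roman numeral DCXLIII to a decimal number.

DCXLIII: D=500, C=100, XL=40, I=1, I=1, I=1
500 + 100 + 40 + 1 + 1 + 1 = 643

643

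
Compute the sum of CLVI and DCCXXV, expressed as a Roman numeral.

CLVI = 156
DCCXXV = 725
156 + 725 = 881

DCCCLXXXI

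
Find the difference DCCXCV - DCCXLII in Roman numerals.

DCCXCV = 795
DCCXLII = 742
795 - 742 = 53

LIII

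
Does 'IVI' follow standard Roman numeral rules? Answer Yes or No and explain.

'IVI': I cannot come right after the subtractive pair IV: once I is subtracted in IV, the next symbol must be smaller than I

No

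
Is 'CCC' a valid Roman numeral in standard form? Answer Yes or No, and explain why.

'CCC': Check the rules: uses only the symbols I, V, X, L, C, D, M; no symbol is repeated more than three times in a row; V, L and D each appear at most once; no smaller symbol precedes a larger one (values never increase from left to right). Value: C (100) + C (100) + C (100) = 300. So it is a valid standard Roman numeral.

Yes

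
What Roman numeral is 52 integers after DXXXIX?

DXXXIX = 539
539 + 52 = 591

DXCI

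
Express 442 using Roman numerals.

Convert 442 to Roman numerals:
  442 contains 1×400 (CD)
  42 contains 1×40 (XL)
  2 contains 2×1 (II)

CDXLII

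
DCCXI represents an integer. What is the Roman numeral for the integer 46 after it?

DCCXI = 711
711 + 46 = 757

DCCLVII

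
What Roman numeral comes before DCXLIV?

DCXLIV = 644, so the previous integer is 644 - 1 = 643

DCXLIII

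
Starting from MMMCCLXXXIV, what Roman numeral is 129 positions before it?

MMMCCLXXXIV = 3284
3284 - 129 = 3155

MMMCLV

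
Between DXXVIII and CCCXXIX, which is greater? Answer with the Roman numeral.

DXXVIII = 528
CCCXXIX = 329
528 is larger

DXXVIII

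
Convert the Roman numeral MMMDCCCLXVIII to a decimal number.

MMMDCCCLXVIII: M=1000, M=1000, M=1000, D=500, C=100, C=100, C=100, L=50, X=10, V=5, I=1, I=1, I=1
1000 + 1000 + 1000 + 500 + 100 + 100 + 100 + 50 + 10 + 5 + 1 + 1 + 1 = 3868

3868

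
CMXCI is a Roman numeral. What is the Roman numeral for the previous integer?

CMXCI = 991; previous is 990

CMXC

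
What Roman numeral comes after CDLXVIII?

CDLXVIII = 468, so the next integer is 468 + 1 = 469

CDLXIX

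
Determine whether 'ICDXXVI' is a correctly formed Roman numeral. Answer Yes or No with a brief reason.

'ICDXXVI': Invalid subtractive combination: IC

No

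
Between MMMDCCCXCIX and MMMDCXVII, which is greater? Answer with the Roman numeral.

MMMDCCCXCIX = 3899
MMMDCXVII = 3617
3899 is larger

MMMDCCCXCIX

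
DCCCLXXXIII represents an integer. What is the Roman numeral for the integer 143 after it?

DCCCLXXXIII = 883
883 + 143 = 1026

MXXVI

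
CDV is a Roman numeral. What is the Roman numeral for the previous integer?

CDV = 405; previous is 404

CDIV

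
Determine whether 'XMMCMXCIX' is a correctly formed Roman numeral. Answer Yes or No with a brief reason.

'XMMCMXCIX': Invalid subtractive combination: XM

No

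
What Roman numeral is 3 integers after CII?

CII = 102
102 + 3 = 105

CV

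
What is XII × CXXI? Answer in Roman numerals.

XII = 12
CXXI = 121
12 × 121 = 1452

MCDLII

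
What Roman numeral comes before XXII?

XXII = 22, so the previous integer is 22 - 1 = 21

XXI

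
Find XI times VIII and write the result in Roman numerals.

XI = 11
VIII = 8
11 × 8 = 88

LXXXVIII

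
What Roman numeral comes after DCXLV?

DCXLV = 645, so the next integer is 645 + 1 = 646

DCXLVI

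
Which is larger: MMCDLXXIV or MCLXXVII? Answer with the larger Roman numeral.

MMCDLXXIV = 2474
MCLXXVII = 1177
2474 is larger

MMCDLXXIV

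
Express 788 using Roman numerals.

Convert 788 to Roman numerals:
  788 contains 1×500 (D)
  288 contains 2×100 (CC)
  88 contains 1×50 (L)
  38 contains 3×10 (XXX)
  8 contains 1×5 (V)
  3 contains 3×1 (III)

DCCLXXXVIII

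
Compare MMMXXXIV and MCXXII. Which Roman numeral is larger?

MMMXXXIV = 3034
MCXXII = 1122
3034 is larger

MMMXXXIV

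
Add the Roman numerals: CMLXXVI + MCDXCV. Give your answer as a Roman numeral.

CMLXXVI = 976
MCDXCV = 1495
976 + 1495 = 2471

MMCDLXXI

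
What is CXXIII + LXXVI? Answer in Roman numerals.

CXXIII = 123
LXXVI = 76
123 + 76 = 199

CXCIX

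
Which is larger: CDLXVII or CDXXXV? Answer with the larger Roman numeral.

CDLXVII = 467
CDXXXV = 435
467 is larger

CDLXVII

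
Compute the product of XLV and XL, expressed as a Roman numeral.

XLV = 45
XL = 40
45 × 40 = 1800

MDCCC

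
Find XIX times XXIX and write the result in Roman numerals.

XIX = 19
XXIX = 29
19 × 29 = 551

DLI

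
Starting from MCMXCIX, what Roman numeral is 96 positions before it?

MCMXCIX = 1999
1999 - 96 = 1903

MCMIII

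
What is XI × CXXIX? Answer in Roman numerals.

XI = 11
CXXIX = 129
11 × 129 = 1419

MCDXIX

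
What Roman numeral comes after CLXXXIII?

CLXXXIII = 183; next is 184

CLXXXIV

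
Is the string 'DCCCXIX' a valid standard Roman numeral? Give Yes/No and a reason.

'DCCCXIX': Check the rules: uses only the symbols I, V, X, L, C, D, M; no symbol is repeated more than three times in a row; V, L and D each appear at most once; the only place a smaller symbol precedes a larger one is the allowed subtractive pair IX, the symbol right after such a pair (if any) is smaller than the pair's first symbol, and otherwise the values never increase from left to right. Value: D (500) + C (100) + C (100) + C (100) + X (10) + IX (9) = 819. So it is a valid standard Roman numeral.

Yes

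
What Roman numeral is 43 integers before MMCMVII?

MMCMVII = 2907
2907 - 43 = 2864

MMDCCCLXIV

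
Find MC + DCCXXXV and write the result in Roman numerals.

MC = 1100
DCCXXXV = 735
1100 + 735 = 1835

MDCCCXXXV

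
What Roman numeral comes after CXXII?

CXXII = 122, so the next integer is 122 + 1 = 123

CXXIII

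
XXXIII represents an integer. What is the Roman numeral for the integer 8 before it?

XXXIII = 33
33 - 8 = 25

XXV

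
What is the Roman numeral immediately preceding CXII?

CXII = 112, so the previous integer is 112 - 1 = 111

CXI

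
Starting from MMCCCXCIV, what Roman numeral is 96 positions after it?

MMCCCXCIV = 2394
2394 + 96 = 2490

MMCDXC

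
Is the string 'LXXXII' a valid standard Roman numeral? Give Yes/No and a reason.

'LXXXII': Check the rules: uses only the symbols I, V, X, L, C, D, M; no symbol is repeated more than three times in a row; V, L and D each appear at most once; no smaller symbol precedes a larger one (values never increase from left to right). Value: L (50) + X (10) + X (10) + X (10) + I (1) + I (1) = 82. So it is a valid standard Roman numeral.

Yes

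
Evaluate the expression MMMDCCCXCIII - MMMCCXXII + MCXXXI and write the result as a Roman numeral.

MMMDCCCXCIII = 3893, MMMCCXXII = 3222, MCXXXI = 1131
3893 - 3222 = 671
671 + 1131 = 1802

MDCCCII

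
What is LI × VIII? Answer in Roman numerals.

LI = 51
VIII = 8
51 × 8 = 408

CDVIII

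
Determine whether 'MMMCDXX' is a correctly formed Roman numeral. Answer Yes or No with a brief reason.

'MMMCDXX': Check the rules: uses only the symbols I, V, X, L, C, D, M; no symbol is repeated more than three times in a row; V, L and D each appear at most once; the only place a smaller symbol precedes a larger one is the allowed subtractive pair CD, the symbol right after such a pair (if any) is smaller than the pair's first symbol, and otherwise the values never increase from left to right. Value: M (1000) + M (1000) + M (1000) + CD (400) + X (10) + X (10) = 3420. So it is a valid standard Roman numeral.

Yes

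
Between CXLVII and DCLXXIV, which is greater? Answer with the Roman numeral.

CXLVII = 147
DCLXXIV = 674
674 is larger

DCLXXIV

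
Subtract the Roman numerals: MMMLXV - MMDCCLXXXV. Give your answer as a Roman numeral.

MMMLXV = 3065
MMDCCLXXXV = 2785
3065 - 2785 = 280

CCLXXX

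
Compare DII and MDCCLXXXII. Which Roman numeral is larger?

DII = 502
MDCCLXXXII = 1782
1782 is larger

MDCCLXXXII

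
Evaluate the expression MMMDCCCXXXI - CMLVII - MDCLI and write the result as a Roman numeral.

MMMDCCCXXXI = 3831, CMLVII = 957, MDCLI = 1651
3831 - 957 = 2874
2874 - 1651 = 1223

MCCXXIII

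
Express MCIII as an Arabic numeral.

MCIII: M=1000, C=100, I=1, I=1, I=1
1000 + 100 + 1 + 1 + 1 = 1103

1103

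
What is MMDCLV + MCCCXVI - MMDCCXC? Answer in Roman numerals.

MMDCLV = 2655, MCCCXVI = 1316, MMDCCXC = 2790
2655 + 1316 = 3971
3971 - 2790 = 1181

MCLXXXI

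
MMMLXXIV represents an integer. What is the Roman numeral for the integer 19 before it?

MMMLXXIV = 3074
3074 - 19 = 3055

MMMLV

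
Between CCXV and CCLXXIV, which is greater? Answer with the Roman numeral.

CCXV = 215
CCLXXIV = 274
274 is larger

CCLXXIV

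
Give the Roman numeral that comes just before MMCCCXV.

MMCCCXV = 2315; previous is 2314

MMCCCXIV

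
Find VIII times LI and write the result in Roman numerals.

VIII = 8
LI = 51
8 × 51 = 408

CDVIII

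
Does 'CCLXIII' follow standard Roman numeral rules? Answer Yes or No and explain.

'CCLXIII': Check the rules: uses only the symbols I, V, X, L, C, D, M; no symbol is repeated more than three times in a row; V, L and D each appear at most once; no smaller symbol precedes a larger one (values never increase from left to right). Value: C (100) + C (100) + L (50) + X (10) + I (1) + I (1) + I (1) = 263. So it is a valid standard Roman numeral.

Yes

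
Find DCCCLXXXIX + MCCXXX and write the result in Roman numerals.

DCCCLXXXIX = 889
MCCXXX = 1230
889 + 1230 = 2119

MMCXIX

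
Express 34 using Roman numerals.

Convert 34 to Roman numerals:
  34 contains 3×10 (XXX)
  4 contains 1×4 (IV)

XXXIV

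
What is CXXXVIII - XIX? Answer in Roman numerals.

CXXXVIII = 138
XIX = 19
138 - 19 = 119

CXIX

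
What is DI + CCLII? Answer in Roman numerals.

DI = 501
CCLII = 252
501 + 252 = 753

DCCLIII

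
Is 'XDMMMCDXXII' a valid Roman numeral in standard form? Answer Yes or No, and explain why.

'XDMMMCDXXII': D should not appear more than once

No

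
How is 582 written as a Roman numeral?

Convert 582 to Roman numerals:
  582 contains 1×500 (D)
  82 contains 1×50 (L)
  32 contains 3×10 (XXX)
  2 contains 2×1 (II)

DLXXXII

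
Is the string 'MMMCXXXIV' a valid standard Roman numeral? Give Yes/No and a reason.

'MMMCXXXIV': Check the rules: uses only the symbols I, V, X, L, C, D, M; no symbol is repeated more than three times in a row; V, L and D each appear at most once; the only place a smaller symbol precedes a larger one is the allowed subtractive pair IV, the symbol right after such a pair (if any) is smaller than the pair's first symbol, and otherwise the values never increase from left to right. Value: M (1000) + M (1000) + M (1000) + C (100) + X (10) + X (10) + X (10) + IV (4) = 3134. So it is a valid standard Roman numeral.

Yes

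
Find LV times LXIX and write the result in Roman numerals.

LV = 55
LXIX = 69
55 × 69 = 3795

MMMDCCXCV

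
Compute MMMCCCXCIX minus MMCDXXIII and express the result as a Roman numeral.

MMMCCCXCIX = 3399
MMCDXXIII = 2423
3399 - 2423 = 976

CMLXXVI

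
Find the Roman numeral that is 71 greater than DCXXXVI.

DCXXXVI = 636
636 + 71 = 707

DCCVII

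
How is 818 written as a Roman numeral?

Convert 818 to Roman numerals:
  818 contains 1×500 (D)
  318 contains 3×100 (CCC)
  18 contains 1×10 (X)
  8 contains 1×5 (V)
  3 contains 3×1 (III)

DCCCXVIII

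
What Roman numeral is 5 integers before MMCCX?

MMCCX = 2210
2210 - 5 = 2205

MMCCV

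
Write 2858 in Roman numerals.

Convert 2858 to Roman numerals:
  2858 contains 2×1000 (MM)
  858 contains 1×500 (D)
  358 contains 3×100 (CCC)
  58 contains 1×50 (L)
  8 contains 1×5 (V)
  3 contains 3×1 (III)

MMDCCCLVIII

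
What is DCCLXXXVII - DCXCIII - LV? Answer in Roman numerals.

DCCLXXXVII = 787, DCXCIII = 693, LV = 55
787 - 693 = 94
94 - 55 = 39

XXXIX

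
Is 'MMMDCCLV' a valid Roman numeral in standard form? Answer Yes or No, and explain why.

'MMMDCCLV': Check the rules: uses only the symbols I, V, X, L, C, D, M; no symbol is repeated more than three times in a row; V, L and D each appear at most once; no smaller symbol precedes a larger one (values never increase from left to right). Value: M (1000) + M (1000) + M (1000) + D (500) + C (100) + C (100) + L (50) + V (5) = 3755. So it is a valid standard Roman numeral.

Yes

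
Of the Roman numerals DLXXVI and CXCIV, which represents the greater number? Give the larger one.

DLXXVI = 576
CXCIV = 194
576 is larger

DLXXVI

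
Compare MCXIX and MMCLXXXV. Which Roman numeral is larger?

MCXIX = 1119
MMCLXXXV = 2185
2185 is larger

MMCLXXXV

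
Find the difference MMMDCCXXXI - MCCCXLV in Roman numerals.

MMMDCCXXXI = 3731
MCCCXLV = 1345
3731 - 1345 = 2386

MMCCCLXXXVI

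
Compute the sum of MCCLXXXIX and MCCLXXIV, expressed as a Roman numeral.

MCCLXXXIX = 1289
MCCLXXIV = 1274
1289 + 1274 = 2563

MMDLXIII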